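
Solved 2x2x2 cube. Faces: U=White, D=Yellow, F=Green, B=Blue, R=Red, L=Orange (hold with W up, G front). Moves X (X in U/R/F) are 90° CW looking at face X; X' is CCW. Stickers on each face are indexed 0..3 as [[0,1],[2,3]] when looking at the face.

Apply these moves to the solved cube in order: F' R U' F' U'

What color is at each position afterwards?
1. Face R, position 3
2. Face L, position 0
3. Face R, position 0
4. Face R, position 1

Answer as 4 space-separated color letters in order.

Answer: R Y W Y

Derivation:
After move 1 (F'): F=GGGG U=WWRR R=YRYR D=OOYY L=OWOW
After move 2 (R): R=YYRR U=WGRG F=GOGY D=OBYB B=RBWB
After move 3 (U'): U=GGWR F=OWGY R=GORR B=YYWB L=RBOW
After move 4 (F'): F=WYOG U=GGGR R=BOOR D=BWYB L=RROW
After move 5 (U'): U=GRGG F=RROG R=WYOR B=BOWB L=YYOW
Query 1: R[3] = R
Query 2: L[0] = Y
Query 3: R[0] = W
Query 4: R[1] = Y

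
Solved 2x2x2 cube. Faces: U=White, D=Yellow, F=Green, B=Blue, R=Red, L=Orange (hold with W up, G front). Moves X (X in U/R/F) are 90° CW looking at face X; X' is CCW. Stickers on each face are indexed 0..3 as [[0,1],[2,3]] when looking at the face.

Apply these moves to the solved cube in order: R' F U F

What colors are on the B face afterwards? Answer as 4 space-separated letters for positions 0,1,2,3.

After move 1 (R'): R=RRRR U=WBWB F=GWGW D=YGYG B=YBYB
After move 2 (F): F=GGWW U=WBOO R=WRBR D=RRYG L=OYOG
After move 3 (U): U=OWOB F=WRWW R=YBBR B=OYYB L=GGOG
After move 4 (F): F=WWWR U=OWGG R=OBBR D=BYYG L=GROR
Query: B face = OYYB

Answer: O Y Y B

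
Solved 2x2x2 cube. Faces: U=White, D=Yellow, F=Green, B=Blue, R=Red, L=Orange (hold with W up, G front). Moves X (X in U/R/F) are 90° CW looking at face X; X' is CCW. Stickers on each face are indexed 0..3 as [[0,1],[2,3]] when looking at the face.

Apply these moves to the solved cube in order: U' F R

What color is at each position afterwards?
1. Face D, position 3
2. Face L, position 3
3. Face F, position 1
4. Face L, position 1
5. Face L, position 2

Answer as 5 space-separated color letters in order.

Answer: R Y G Y O

Derivation:
After move 1 (U'): U=WWWW F=OOGG R=GGRR B=RRBB L=BBOO
After move 2 (F): F=GOGO U=WWOB R=WGWR D=RGYY L=BYOY
After move 3 (R): R=WWRG U=WOOO F=GGGY D=RBYR B=BRWB
Query 1: D[3] = R
Query 2: L[3] = Y
Query 3: F[1] = G
Query 4: L[1] = Y
Query 5: L[2] = O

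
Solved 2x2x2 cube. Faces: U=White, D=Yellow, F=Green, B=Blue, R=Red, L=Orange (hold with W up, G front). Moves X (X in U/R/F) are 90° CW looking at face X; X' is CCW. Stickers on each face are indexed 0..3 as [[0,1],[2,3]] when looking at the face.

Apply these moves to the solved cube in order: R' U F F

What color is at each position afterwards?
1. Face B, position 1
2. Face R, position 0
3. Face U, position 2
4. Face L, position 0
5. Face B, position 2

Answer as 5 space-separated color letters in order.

Answer: O O G G Y

Derivation:
After move 1 (R'): R=RRRR U=WBWB F=GWGW D=YGYG B=YBYB
After move 2 (U): U=WWBB F=RRGW R=YBRR B=OOYB L=GWOO
After move 3 (F): F=GRWR U=WWOW R=BBBR D=RYYG L=GYOG
After move 4 (F): F=WGRR U=WWGY R=OBWR D=BBYG L=GROY
Query 1: B[1] = O
Query 2: R[0] = O
Query 3: U[2] = G
Query 4: L[0] = G
Query 5: B[2] = Y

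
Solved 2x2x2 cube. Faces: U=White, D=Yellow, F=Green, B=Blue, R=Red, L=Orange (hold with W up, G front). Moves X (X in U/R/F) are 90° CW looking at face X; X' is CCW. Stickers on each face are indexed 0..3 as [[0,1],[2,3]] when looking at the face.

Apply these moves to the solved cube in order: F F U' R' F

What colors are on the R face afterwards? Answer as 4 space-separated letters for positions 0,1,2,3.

Answer: W R O O

Derivation:
After move 1 (F): F=GGGG U=WWOO R=WRWR D=RRYY L=OYOY
After move 2 (F): F=GGGG U=WWYY R=OROR D=WWYY L=OROR
After move 3 (U'): U=WYWY F=ORGG R=GGOR B=ORBB L=BBOR
After move 4 (R'): R=GRGO U=WBWO F=OYGY D=WRYG B=YRWB
After move 5 (F): F=GOYY U=WBRB R=WROO D=GGYG L=BWOR
Query: R face = WROO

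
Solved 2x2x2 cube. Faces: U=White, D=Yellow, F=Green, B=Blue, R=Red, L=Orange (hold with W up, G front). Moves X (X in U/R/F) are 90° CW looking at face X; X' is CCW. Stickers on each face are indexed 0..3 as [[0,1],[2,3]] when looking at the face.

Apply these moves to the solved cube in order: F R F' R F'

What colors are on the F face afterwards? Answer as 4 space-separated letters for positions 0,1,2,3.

Answer: Y B R G

Derivation:
After move 1 (F): F=GGGG U=WWOO R=WRWR D=RRYY L=OYOY
After move 2 (R): R=WWRR U=WGOG F=GRGY D=RBYB B=OBWB
After move 3 (F'): F=RYGG U=WGWR R=BWRR D=YYYB L=OGOO
After move 4 (R): R=RBRW U=WYWG F=RYGB D=YWYO B=RBGB
After move 5 (F'): F=YBRG U=WYRR R=WBYW D=GOYO L=OGOW
Query: F face = YBRG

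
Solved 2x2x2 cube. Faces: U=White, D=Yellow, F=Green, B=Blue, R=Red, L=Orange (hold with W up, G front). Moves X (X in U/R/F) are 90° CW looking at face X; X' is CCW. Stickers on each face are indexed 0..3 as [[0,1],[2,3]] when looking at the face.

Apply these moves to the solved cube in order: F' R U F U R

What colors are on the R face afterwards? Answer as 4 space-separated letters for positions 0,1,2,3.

After move 1 (F'): F=GGGG U=WWRR R=YRYR D=OOYY L=OWOW
After move 2 (R): R=YYRR U=WGRG F=GOGY D=OBYB B=RBWB
After move 3 (U): U=RWGG F=YYGY R=RBRR B=OWWB L=GOOW
After move 4 (F): F=GYYY U=RWWO R=GBGR D=RRYB L=GOOB
After move 5 (U): U=WROW F=GBYY R=OWGR B=GOWB L=GYOB
After move 6 (R): R=GORW U=WBOY F=GRYB D=RWYG B=WORB
Query: R face = GORW

Answer: G O R W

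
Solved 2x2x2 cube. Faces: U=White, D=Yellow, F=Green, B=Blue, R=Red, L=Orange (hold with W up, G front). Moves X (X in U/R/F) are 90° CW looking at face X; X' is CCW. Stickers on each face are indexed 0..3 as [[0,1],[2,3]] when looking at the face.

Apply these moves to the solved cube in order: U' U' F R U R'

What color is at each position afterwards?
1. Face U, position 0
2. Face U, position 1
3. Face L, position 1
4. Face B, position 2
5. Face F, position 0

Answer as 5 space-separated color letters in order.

After move 1 (U'): U=WWWW F=OOGG R=GGRR B=RRBB L=BBOO
After move 2 (U'): U=WWWW F=BBGG R=OORR B=GGBB L=RROO
After move 3 (F): F=GBGB U=WWOR R=WOWR D=ROYY L=RYOY
After move 4 (R): R=WWRO U=WBOB F=GOGY D=RBYG B=RGWB
After move 5 (U): U=OWBB F=WWGY R=RGRO B=RYWB L=GOOY
After move 6 (R'): R=GORR U=OWBR F=WWGB D=RWYY B=GYBB
Query 1: U[0] = O
Query 2: U[1] = W
Query 3: L[1] = O
Query 4: B[2] = B
Query 5: F[0] = W

Answer: O W O B W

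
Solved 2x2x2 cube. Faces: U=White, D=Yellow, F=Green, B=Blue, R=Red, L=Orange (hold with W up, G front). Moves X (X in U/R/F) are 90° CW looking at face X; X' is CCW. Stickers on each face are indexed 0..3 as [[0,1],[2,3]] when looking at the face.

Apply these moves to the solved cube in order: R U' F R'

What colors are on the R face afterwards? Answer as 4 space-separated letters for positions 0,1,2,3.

Answer: Y R W W

Derivation:
After move 1 (R): R=RRRR U=WGWG F=GYGY D=YBYB B=WBWB
After move 2 (U'): U=GGWW F=OOGY R=GYRR B=RRWB L=WBOO
After move 3 (F): F=GOYO U=GGOB R=WYWR D=RGYB L=WYOB
After move 4 (R'): R=YRWW U=GWOR F=GGYB D=ROYO B=BRGB
Query: R face = YRWW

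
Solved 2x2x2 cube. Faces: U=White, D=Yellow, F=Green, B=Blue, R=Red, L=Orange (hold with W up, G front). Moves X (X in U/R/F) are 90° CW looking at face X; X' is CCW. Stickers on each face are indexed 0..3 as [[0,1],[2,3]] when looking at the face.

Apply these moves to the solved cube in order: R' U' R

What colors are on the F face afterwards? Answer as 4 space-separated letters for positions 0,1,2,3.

Answer: O G G G

Derivation:
After move 1 (R'): R=RRRR U=WBWB F=GWGW D=YGYG B=YBYB
After move 2 (U'): U=BBWW F=OOGW R=GWRR B=RRYB L=YBOO
After move 3 (R): R=RGRW U=BOWW F=OGGG D=YYYR B=WRBB
Query: F face = OGGG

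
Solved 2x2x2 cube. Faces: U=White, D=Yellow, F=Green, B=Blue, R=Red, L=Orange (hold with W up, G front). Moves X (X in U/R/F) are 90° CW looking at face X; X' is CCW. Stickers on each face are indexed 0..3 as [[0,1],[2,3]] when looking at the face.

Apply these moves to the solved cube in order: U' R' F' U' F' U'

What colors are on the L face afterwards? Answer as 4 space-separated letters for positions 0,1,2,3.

After move 1 (U'): U=WWWW F=OOGG R=GGRR B=RRBB L=BBOO
After move 2 (R'): R=GRGR U=WBWR F=OWGW D=YOYG B=YRYB
After move 3 (F'): F=WWOG U=WBGG R=ORYR D=BOYG L=BROW
After move 4 (U'): U=BGWG F=BROG R=WWYR B=ORYB L=YROW
After move 5 (F'): F=RGBO U=BGWY R=OWBR D=RWYG L=YGOW
After move 6 (U'): U=GYBW F=YGBO R=RGBR B=OWYB L=OROW
Query: L face = OROW

Answer: O R O W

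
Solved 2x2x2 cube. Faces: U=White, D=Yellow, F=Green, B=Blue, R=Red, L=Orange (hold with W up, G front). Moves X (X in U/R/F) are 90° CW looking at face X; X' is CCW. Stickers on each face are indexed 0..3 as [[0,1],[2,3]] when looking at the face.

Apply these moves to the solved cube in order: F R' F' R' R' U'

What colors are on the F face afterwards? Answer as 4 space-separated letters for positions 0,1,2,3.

After move 1 (F): F=GGGG U=WWOO R=WRWR D=RRYY L=OYOY
After move 2 (R'): R=RRWW U=WBOB F=GWGO D=RGYG B=YBRB
After move 3 (F'): F=WOGG U=WBRW R=GRRW D=YYYG L=OBOO
After move 4 (R'): R=RWGR U=WRRY F=WBGW D=YOYG B=GBYB
After move 5 (R'): R=WRRG U=WYRG F=WRGY D=YBYW B=GBOB
After move 6 (U'): U=YGWR F=OBGY R=WRRG B=WROB L=GBOO
Query: F face = OBGY

Answer: O B G Y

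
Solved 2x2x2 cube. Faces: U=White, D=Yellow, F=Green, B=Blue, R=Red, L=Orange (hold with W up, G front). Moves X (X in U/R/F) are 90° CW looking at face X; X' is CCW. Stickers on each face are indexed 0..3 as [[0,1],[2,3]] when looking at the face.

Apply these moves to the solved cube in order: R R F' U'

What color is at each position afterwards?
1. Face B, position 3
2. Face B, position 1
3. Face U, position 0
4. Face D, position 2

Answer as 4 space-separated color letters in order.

Answer: B R Y Y

Derivation:
After move 1 (R): R=RRRR U=WGWG F=GYGY D=YBYB B=WBWB
After move 2 (R): R=RRRR U=WYWY F=GBGB D=YWYW B=GBGB
After move 3 (F'): F=BBGG U=WYRR R=WRYR D=OOYW L=OYOW
After move 4 (U'): U=YRWR F=OYGG R=BBYR B=WRGB L=GBOW
Query 1: B[3] = B
Query 2: B[1] = R
Query 3: U[0] = Y
Query 4: D[2] = Y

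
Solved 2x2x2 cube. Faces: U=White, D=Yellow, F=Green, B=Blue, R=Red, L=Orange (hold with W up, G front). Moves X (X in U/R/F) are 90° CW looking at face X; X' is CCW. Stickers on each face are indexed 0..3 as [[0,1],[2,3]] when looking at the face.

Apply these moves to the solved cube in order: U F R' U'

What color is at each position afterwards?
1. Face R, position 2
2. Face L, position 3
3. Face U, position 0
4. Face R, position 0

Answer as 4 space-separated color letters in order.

Answer: W Y B G

Derivation:
After move 1 (U): U=WWWW F=RRGG R=BBRR B=OOBB L=GGOO
After move 2 (F): F=GRGR U=WWOG R=WBWR D=RBYY L=GYOY
After move 3 (R'): R=BRWW U=WBOO F=GWGG D=RRYR B=YOBB
After move 4 (U'): U=BOWO F=GYGG R=GWWW B=BRBB L=YOOY
Query 1: R[2] = W
Query 2: L[3] = Y
Query 3: U[0] = B
Query 4: R[0] = G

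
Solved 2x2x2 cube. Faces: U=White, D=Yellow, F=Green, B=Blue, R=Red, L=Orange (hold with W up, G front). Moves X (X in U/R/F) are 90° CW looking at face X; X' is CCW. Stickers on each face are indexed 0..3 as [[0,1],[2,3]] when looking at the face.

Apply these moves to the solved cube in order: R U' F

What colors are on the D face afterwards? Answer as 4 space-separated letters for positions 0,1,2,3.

After move 1 (R): R=RRRR U=WGWG F=GYGY D=YBYB B=WBWB
After move 2 (U'): U=GGWW F=OOGY R=GYRR B=RRWB L=WBOO
After move 3 (F): F=GOYO U=GGOB R=WYWR D=RGYB L=WYOB
Query: D face = RGYB

Answer: R G Y B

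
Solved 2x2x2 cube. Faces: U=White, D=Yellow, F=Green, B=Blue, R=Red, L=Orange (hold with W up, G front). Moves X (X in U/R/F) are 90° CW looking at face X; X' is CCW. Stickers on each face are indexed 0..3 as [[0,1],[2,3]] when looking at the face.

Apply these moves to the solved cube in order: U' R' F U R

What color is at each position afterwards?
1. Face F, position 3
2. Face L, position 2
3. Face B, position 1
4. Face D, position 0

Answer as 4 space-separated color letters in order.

After move 1 (U'): U=WWWW F=OOGG R=GGRR B=RRBB L=BBOO
After move 2 (R'): R=GRGR U=WBWR F=OWGW D=YOYG B=YRYB
After move 3 (F): F=GOWW U=WBOB R=WRRR D=GGYG L=BYOO
After move 4 (U): U=OWBB F=WRWW R=YRRR B=BYYB L=GOOO
After move 5 (R): R=RYRR U=ORBW F=WGWG D=GYYB B=BYWB
Query 1: F[3] = G
Query 2: L[2] = O
Query 3: B[1] = Y
Query 4: D[0] = G

Answer: G O Y G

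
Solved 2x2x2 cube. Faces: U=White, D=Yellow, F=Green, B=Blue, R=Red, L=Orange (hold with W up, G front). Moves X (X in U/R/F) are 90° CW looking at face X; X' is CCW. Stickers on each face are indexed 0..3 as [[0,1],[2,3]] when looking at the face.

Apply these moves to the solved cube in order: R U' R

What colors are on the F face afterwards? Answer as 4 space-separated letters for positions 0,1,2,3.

Answer: O B G B

Derivation:
After move 1 (R): R=RRRR U=WGWG F=GYGY D=YBYB B=WBWB
After move 2 (U'): U=GGWW F=OOGY R=GYRR B=RRWB L=WBOO
After move 3 (R): R=RGRY U=GOWY F=OBGB D=YWYR B=WRGB
Query: F face = OBGB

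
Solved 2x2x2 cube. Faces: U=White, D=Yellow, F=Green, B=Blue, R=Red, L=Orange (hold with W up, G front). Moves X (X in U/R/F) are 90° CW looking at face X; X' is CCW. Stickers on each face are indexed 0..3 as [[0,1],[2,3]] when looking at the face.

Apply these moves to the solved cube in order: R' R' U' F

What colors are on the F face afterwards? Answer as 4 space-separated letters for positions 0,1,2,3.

After move 1 (R'): R=RRRR U=WBWB F=GWGW D=YGYG B=YBYB
After move 2 (R'): R=RRRR U=WYWY F=GBGB D=YWYW B=GBGB
After move 3 (U'): U=YYWW F=OOGB R=GBRR B=RRGB L=GBOO
After move 4 (F): F=GOBO U=YYOB R=WBWR D=RGYW L=GYOW
Query: F face = GOBO

Answer: G O B O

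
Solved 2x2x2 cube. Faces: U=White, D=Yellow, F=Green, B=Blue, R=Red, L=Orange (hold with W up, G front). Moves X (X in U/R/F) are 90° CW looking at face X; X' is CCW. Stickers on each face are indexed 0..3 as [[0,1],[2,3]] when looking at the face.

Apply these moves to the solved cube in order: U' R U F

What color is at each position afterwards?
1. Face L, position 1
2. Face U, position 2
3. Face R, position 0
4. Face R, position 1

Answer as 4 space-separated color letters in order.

Answer: Y O G R

Derivation:
After move 1 (U'): U=WWWW F=OOGG R=GGRR B=RRBB L=BBOO
After move 2 (R): R=RGRG U=WOWG F=OYGY D=YBYR B=WRWB
After move 3 (U): U=WWGO F=RGGY R=WRRG B=BBWB L=OYOO
After move 4 (F): F=GRYG U=WWOY R=GROG D=RWYR L=OYOB
Query 1: L[1] = Y
Query 2: U[2] = O
Query 3: R[0] = G
Query 4: R[1] = R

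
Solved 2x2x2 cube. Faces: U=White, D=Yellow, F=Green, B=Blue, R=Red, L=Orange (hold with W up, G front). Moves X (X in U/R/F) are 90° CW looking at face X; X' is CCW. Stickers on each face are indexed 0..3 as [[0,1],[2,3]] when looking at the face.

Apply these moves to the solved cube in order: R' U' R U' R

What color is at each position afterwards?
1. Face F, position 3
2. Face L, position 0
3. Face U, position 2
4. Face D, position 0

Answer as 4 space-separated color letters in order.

Answer: R W B Y

Derivation:
After move 1 (R'): R=RRRR U=WBWB F=GWGW D=YGYG B=YBYB
After move 2 (U'): U=BBWW F=OOGW R=GWRR B=RRYB L=YBOO
After move 3 (R): R=RGRW U=BOWW F=OGGG D=YYYR B=WRBB
After move 4 (U'): U=OWBW F=YBGG R=OGRW B=RGBB L=WROO
After move 5 (R): R=ROWG U=OBBG F=YYGR D=YBYR B=WGWB
Query 1: F[3] = R
Query 2: L[0] = W
Query 3: U[2] = B
Query 4: D[0] = Y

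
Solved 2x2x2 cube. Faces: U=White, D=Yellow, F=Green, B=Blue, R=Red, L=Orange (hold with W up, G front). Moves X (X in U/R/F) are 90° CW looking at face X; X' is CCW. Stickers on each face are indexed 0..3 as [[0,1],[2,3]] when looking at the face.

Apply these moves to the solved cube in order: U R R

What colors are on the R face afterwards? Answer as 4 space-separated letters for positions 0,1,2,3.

Answer: R R B B

Derivation:
After move 1 (U): U=WWWW F=RRGG R=BBRR B=OOBB L=GGOO
After move 2 (R): R=RBRB U=WRWG F=RYGY D=YBYO B=WOWB
After move 3 (R): R=RRBB U=WYWY F=RBGO D=YWYW B=GORB
Query: R face = RRBB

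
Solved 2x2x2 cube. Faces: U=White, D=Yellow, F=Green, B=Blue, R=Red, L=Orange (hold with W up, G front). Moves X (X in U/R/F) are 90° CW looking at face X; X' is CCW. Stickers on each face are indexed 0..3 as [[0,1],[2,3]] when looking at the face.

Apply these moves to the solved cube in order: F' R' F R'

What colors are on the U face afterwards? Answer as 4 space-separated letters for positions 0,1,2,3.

After move 1 (F'): F=GGGG U=WWRR R=YRYR D=OOYY L=OWOW
After move 2 (R'): R=RRYY U=WBRB F=GWGR D=OGYG B=YBOB
After move 3 (F): F=GGRW U=WBWW R=RRBY D=YRYG L=OOOG
After move 4 (R'): R=RYRB U=WOWY F=GBRW D=YGYW B=GBRB
Query: U face = WOWY

Answer: W O W Y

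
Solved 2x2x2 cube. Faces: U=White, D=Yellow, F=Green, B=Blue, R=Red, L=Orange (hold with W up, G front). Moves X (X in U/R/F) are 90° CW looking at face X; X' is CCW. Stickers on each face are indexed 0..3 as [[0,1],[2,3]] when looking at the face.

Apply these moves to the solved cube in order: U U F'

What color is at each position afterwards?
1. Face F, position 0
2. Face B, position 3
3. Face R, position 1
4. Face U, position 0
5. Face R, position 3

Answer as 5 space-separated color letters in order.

Answer: B B O W R

Derivation:
After move 1 (U): U=WWWW F=RRGG R=BBRR B=OOBB L=GGOO
After move 2 (U): U=WWWW F=BBGG R=OORR B=GGBB L=RROO
After move 3 (F'): F=BGBG U=WWOR R=YOYR D=ROYY L=RWOW
Query 1: F[0] = B
Query 2: B[3] = B
Query 3: R[1] = O
Query 4: U[0] = W
Query 5: R[3] = R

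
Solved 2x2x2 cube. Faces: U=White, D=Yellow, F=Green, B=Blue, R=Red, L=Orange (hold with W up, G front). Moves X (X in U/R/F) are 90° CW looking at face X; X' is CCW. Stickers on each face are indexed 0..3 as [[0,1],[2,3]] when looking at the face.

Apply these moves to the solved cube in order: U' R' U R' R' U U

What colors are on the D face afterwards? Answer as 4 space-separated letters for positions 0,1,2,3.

After move 1 (U'): U=WWWW F=OOGG R=GGRR B=RRBB L=BBOO
After move 2 (R'): R=GRGR U=WBWR F=OWGW D=YOYG B=YRYB
After move 3 (U): U=WWRB F=GRGW R=YRGR B=BBYB L=OWOO
After move 4 (R'): R=RRYG U=WYRB F=GWGB D=YRYW B=GBOB
After move 5 (R'): R=RGRY U=WORG F=GYGB D=YWYB B=WBRB
After move 6 (U): U=RWGO F=RGGB R=WBRY B=OWRB L=GYOO
After move 7 (U): U=GROW F=WBGB R=OWRY B=GYRB L=RGOO
Query: D face = YWYB

Answer: Y W Y B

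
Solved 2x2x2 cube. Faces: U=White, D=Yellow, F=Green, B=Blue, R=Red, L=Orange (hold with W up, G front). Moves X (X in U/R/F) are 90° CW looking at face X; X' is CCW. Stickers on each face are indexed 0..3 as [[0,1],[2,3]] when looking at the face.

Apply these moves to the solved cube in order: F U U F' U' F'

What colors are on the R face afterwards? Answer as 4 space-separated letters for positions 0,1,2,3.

Answer: Y G R R

Derivation:
After move 1 (F): F=GGGG U=WWOO R=WRWR D=RRYY L=OYOY
After move 2 (U): U=OWOW F=WRGG R=BBWR B=OYBB L=GGOY
After move 3 (U): U=OOWW F=BBGG R=OYWR B=GGBB L=WROY
After move 4 (F'): F=BGBG U=OOOW R=RYRR D=RYYY L=WWOW
After move 5 (U'): U=OWOO F=WWBG R=BGRR B=RYBB L=GGOW
After move 6 (F'): F=WGWB U=OWBR R=YGRR D=GWYY L=GOOO
Query: R face = YGRR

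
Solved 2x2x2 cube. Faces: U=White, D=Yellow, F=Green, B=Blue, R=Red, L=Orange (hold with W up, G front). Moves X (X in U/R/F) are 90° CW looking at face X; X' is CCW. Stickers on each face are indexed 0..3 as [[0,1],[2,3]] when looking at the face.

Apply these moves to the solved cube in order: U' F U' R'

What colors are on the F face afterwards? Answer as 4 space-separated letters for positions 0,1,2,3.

Answer: B B G O

Derivation:
After move 1 (U'): U=WWWW F=OOGG R=GGRR B=RRBB L=BBOO
After move 2 (F): F=GOGO U=WWOB R=WGWR D=RGYY L=BYOY
After move 3 (U'): U=WBWO F=BYGO R=GOWR B=WGBB L=RROY
After move 4 (R'): R=ORGW U=WBWW F=BBGO D=RYYO B=YGGB
Query: F face = BBGO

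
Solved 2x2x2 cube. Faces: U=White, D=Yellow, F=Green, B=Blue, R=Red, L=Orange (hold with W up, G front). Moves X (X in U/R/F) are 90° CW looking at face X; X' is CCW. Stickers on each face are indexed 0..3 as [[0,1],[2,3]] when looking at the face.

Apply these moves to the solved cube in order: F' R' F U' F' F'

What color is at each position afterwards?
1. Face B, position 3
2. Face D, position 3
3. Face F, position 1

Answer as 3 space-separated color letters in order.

Answer: B G R

Derivation:
After move 1 (F'): F=GGGG U=WWRR R=YRYR D=OOYY L=OWOW
After move 2 (R'): R=RRYY U=WBRB F=GWGR D=OGYG B=YBOB
After move 3 (F): F=GGRW U=WBWW R=RRBY D=YRYG L=OOOG
After move 4 (U'): U=BWWW F=OORW R=GGBY B=RROB L=YBOG
After move 5 (F'): F=OWOR U=BWGB R=RGYY D=BGYG L=YWOW
After move 6 (F'): F=WROO U=BWRY R=GGBY D=WWYG L=YBOG
Query 1: B[3] = B
Query 2: D[3] = G
Query 3: F[1] = R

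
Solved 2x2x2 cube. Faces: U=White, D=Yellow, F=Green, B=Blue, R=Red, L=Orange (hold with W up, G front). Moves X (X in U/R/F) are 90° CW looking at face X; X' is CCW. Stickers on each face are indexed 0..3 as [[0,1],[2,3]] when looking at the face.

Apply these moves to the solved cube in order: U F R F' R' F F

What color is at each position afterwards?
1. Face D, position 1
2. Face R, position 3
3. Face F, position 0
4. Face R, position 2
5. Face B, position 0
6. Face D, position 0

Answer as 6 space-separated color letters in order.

After move 1 (U): U=WWWW F=RRGG R=BBRR B=OOBB L=GGOO
After move 2 (F): F=GRGR U=WWOG R=WBWR D=RBYY L=GYOY
After move 3 (R): R=WWRB U=WROR F=GBGY D=RBYO B=GOWB
After move 4 (F'): F=BYGG U=WRWR R=BWRB D=YYYO L=GROO
After move 5 (R'): R=WBBR U=WWWG F=BRGR D=YYYG B=OOYB
After move 6 (F): F=GBRR U=WWOR R=WBGR D=BWYG L=GYOY
After move 7 (F): F=RGRB U=WWYY R=OBRR D=GWYG L=GBOW
Query 1: D[1] = W
Query 2: R[3] = R
Query 3: F[0] = R
Query 4: R[2] = R
Query 5: B[0] = O
Query 6: D[0] = G

Answer: W R R R O G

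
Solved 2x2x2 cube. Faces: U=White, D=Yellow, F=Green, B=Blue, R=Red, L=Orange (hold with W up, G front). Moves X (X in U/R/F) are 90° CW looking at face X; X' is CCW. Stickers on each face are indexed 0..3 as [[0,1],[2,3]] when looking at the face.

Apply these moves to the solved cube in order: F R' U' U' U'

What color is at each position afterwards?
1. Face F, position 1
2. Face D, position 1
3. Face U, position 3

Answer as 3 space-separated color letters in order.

Answer: R G B

Derivation:
After move 1 (F): F=GGGG U=WWOO R=WRWR D=RRYY L=OYOY
After move 2 (R'): R=RRWW U=WBOB F=GWGO D=RGYG B=YBRB
After move 3 (U'): U=BBWO F=OYGO R=GWWW B=RRRB L=YBOY
After move 4 (U'): U=BOBW F=YBGO R=OYWW B=GWRB L=RROY
After move 5 (U'): U=OWBB F=RRGO R=YBWW B=OYRB L=GWOY
Query 1: F[1] = R
Query 2: D[1] = G
Query 3: U[3] = B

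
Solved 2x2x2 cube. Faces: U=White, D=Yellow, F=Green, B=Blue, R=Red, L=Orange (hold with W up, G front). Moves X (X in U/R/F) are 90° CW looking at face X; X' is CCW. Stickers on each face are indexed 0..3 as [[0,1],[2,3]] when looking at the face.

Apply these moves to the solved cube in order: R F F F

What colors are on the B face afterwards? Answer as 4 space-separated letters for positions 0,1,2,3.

After move 1 (R): R=RRRR U=WGWG F=GYGY D=YBYB B=WBWB
After move 2 (F): F=GGYY U=WGOO R=WRGR D=RRYB L=OYOB
After move 3 (F): F=YGYG U=WGBY R=OROR D=GWYB L=OROR
After move 4 (F): F=YYGG U=WGRR R=BRYR D=OOYB L=OGOW
Query: B face = WBWB

Answer: W B W B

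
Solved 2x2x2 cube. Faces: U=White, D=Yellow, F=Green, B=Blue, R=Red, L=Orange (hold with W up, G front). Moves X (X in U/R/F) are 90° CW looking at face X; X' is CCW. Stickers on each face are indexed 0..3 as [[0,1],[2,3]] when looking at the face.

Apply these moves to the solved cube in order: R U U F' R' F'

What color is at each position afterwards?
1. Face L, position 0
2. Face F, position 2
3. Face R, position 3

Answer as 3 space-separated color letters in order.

After move 1 (R): R=RRRR U=WGWG F=GYGY D=YBYB B=WBWB
After move 2 (U): U=WWGG F=RRGY R=WBRR B=OOWB L=GYOO
After move 3 (U): U=GWGW F=WBGY R=OORR B=GYWB L=RROO
After move 4 (F'): F=BYWG U=GWOR R=BOYR D=ROYB L=RWOG
After move 5 (R'): R=ORBY U=GWOG F=BWWR D=RYYG B=BYOB
After move 6 (F'): F=WRBW U=GWOB R=YRRY D=WGYG L=RGOO
Query 1: L[0] = R
Query 2: F[2] = B
Query 3: R[3] = Y

Answer: R B Y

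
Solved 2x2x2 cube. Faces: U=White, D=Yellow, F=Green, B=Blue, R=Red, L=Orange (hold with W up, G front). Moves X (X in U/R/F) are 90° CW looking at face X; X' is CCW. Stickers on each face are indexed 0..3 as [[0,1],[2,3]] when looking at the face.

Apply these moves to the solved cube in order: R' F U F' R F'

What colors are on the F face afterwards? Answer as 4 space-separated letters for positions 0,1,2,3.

Answer: G G R W

Derivation:
After move 1 (R'): R=RRRR U=WBWB F=GWGW D=YGYG B=YBYB
After move 2 (F): F=GGWW U=WBOO R=WRBR D=RRYG L=OYOG
After move 3 (U): U=OWOB F=WRWW R=YBBR B=OYYB L=GGOG
After move 4 (F'): F=RWWW U=OWYB R=RBRR D=GGYG L=GBOO
After move 5 (R): R=RRRB U=OWYW F=RGWG D=GYYO B=BYWB
After move 6 (F'): F=GGRW U=OWRR R=YRGB D=BOYO L=GWOY
Query: F face = GGRW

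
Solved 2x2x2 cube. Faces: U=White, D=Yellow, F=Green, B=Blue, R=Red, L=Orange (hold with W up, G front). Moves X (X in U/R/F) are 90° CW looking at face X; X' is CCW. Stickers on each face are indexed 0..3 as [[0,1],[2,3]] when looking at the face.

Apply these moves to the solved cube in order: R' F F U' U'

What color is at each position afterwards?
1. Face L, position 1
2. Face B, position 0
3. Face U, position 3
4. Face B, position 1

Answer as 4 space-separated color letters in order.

After move 1 (R'): R=RRRR U=WBWB F=GWGW D=YGYG B=YBYB
After move 2 (F): F=GGWW U=WBOO R=WRBR D=RRYG L=OYOG
After move 3 (F): F=WGWG U=WBGY R=OROR D=BWYG L=OROR
After move 4 (U'): U=BYWG F=ORWG R=WGOR B=ORYB L=YBOR
After move 5 (U'): U=YGBW F=YBWG R=OROR B=WGYB L=OROR
Query 1: L[1] = R
Query 2: B[0] = W
Query 3: U[3] = W
Query 4: B[1] = G

Answer: R W W G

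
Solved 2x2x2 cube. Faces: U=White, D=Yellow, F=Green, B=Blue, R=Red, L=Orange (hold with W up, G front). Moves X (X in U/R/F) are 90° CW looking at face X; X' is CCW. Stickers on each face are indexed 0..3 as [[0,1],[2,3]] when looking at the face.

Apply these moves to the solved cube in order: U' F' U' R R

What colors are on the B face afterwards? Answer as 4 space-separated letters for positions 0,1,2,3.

Answer: G G W B

Derivation:
After move 1 (U'): U=WWWW F=OOGG R=GGRR B=RRBB L=BBOO
After move 2 (F'): F=OGOG U=WWGR R=YGYR D=BOYY L=BWOW
After move 3 (U'): U=WRWG F=BWOG R=OGYR B=YGBB L=RROW
After move 4 (R): R=YORG U=WWWG F=BOOY D=BBYY B=GGRB
After move 5 (R): R=RYGO U=WOWY F=BBOY D=BRYG B=GGWB
Query: B face = GGWB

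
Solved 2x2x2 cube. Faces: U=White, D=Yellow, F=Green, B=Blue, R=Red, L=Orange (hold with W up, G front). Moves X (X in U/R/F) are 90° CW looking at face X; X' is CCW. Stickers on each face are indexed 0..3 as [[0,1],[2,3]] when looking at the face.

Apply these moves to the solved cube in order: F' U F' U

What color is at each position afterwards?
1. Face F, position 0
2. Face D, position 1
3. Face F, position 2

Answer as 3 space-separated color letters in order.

Answer: O W Y

Derivation:
After move 1 (F'): F=GGGG U=WWRR R=YRYR D=OOYY L=OWOW
After move 2 (U): U=RWRW F=YRGG R=BBYR B=OWBB L=GGOW
After move 3 (F'): F=RGYG U=RWBY R=OBOR D=GWYY L=GWOR
After move 4 (U): U=BRYW F=OBYG R=OWOR B=GWBB L=RGOR
Query 1: F[0] = O
Query 2: D[1] = W
Query 3: F[2] = Y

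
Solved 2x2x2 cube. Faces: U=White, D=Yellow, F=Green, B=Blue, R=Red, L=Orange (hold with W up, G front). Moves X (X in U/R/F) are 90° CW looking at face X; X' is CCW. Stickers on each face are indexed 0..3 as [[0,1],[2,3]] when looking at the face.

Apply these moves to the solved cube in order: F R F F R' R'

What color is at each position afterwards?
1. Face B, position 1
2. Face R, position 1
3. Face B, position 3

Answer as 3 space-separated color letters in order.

After move 1 (F): F=GGGG U=WWOO R=WRWR D=RRYY L=OYOY
After move 2 (R): R=WWRR U=WGOG F=GRGY D=RBYB B=OBWB
After move 3 (F): F=GGYR U=WGYY R=OWGR D=RWYB L=OROB
After move 4 (F): F=YGRG U=WGBR R=YWYR D=GOYB L=OROW
After move 5 (R'): R=WRYY U=WWBO F=YGRR D=GGYG B=BBOB
After move 6 (R'): R=RYWY U=WOBB F=YWRO D=GGYR B=GBGB
Query 1: B[1] = B
Query 2: R[1] = Y
Query 3: B[3] = B

Answer: B Y B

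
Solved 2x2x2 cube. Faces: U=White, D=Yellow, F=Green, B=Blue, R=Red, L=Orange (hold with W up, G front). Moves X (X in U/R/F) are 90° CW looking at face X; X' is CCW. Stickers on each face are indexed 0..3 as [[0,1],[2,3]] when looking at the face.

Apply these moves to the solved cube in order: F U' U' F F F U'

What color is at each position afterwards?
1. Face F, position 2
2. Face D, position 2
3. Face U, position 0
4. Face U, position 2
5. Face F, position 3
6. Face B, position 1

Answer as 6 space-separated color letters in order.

Answer: B Y O O G Y

Derivation:
After move 1 (F): F=GGGG U=WWOO R=WRWR D=RRYY L=OYOY
After move 2 (U'): U=WOWO F=OYGG R=GGWR B=WRBB L=BBOY
After move 3 (U'): U=OOWW F=BBGG R=OYWR B=GGBB L=WROY
After move 4 (F): F=GBGB U=OOYR R=WYWR D=WOYY L=WROR
After move 5 (F): F=GGBB U=OORR R=YYRR D=WWYY L=WWOO
After move 6 (F): F=BGBG U=OOOW R=RYRR D=RYYY L=WWOW
After move 7 (U'): U=OWOO F=WWBG R=BGRR B=RYBB L=GGOW
Query 1: F[2] = B
Query 2: D[2] = Y
Query 3: U[0] = O
Query 4: U[2] = O
Query 5: F[3] = G
Query 6: B[1] = Y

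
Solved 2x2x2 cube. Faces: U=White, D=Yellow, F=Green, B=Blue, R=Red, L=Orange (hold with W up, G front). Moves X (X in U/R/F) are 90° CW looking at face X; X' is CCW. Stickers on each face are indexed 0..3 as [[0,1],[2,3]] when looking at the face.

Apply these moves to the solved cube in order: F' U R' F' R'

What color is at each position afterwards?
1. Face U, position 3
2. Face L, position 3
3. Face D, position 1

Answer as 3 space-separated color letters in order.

Answer: Y R W

Derivation:
After move 1 (F'): F=GGGG U=WWRR R=YRYR D=OOYY L=OWOW
After move 2 (U): U=RWRW F=YRGG R=BBYR B=OWBB L=GGOW
After move 3 (R'): R=BRBY U=RBRO F=YWGW D=ORYG B=YWOB
After move 4 (F'): F=WWYG U=RBBB R=RROY D=GWYG L=GOOR
After move 5 (R'): R=RYRO U=ROBY F=WBYB D=GWYG B=GWWB
Query 1: U[3] = Y
Query 2: L[3] = R
Query 3: D[1] = W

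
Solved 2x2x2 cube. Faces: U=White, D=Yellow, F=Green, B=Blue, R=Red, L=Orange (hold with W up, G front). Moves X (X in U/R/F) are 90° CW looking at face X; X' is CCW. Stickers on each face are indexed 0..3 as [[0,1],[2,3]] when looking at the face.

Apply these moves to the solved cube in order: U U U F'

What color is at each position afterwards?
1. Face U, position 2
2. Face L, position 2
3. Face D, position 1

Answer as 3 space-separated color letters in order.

Answer: G O O

Derivation:
After move 1 (U): U=WWWW F=RRGG R=BBRR B=OOBB L=GGOO
After move 2 (U): U=WWWW F=BBGG R=OORR B=GGBB L=RROO
After move 3 (U): U=WWWW F=OOGG R=GGRR B=RRBB L=BBOO
After move 4 (F'): F=OGOG U=WWGR R=YGYR D=BOYY L=BWOW
Query 1: U[2] = G
Query 2: L[2] = O
Query 3: D[1] = O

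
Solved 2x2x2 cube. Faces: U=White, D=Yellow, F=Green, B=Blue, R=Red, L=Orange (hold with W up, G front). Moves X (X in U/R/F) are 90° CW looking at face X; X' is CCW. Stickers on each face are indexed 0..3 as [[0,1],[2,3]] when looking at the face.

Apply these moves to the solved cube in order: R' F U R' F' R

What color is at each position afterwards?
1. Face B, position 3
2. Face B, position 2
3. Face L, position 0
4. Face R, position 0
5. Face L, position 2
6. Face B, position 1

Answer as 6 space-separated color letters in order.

Answer: B Y G R O Y

Derivation:
After move 1 (R'): R=RRRR U=WBWB F=GWGW D=YGYG B=YBYB
After move 2 (F): F=GGWW U=WBOO R=WRBR D=RRYG L=OYOG
After move 3 (U): U=OWOB F=WRWW R=YBBR B=OYYB L=GGOG
After move 4 (R'): R=BRYB U=OYOO F=WWWB D=RRYW B=GYRB
After move 5 (F'): F=WBWW U=OYBY R=RRRB D=GGYW L=GOOO
After move 6 (R): R=RRBR U=OBBW F=WGWW D=GRYG B=YYYB
Query 1: B[3] = B
Query 2: B[2] = Y
Query 3: L[0] = G
Query 4: R[0] = R
Query 5: L[2] = O
Query 6: B[1] = Y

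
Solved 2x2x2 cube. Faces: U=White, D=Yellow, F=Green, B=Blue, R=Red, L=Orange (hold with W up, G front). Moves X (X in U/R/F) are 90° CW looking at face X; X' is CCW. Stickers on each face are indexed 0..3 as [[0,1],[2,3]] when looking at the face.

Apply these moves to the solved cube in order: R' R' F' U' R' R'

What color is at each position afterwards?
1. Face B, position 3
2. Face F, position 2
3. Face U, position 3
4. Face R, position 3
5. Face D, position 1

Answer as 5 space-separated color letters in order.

After move 1 (R'): R=RRRR U=WBWB F=GWGW D=YGYG B=YBYB
After move 2 (R'): R=RRRR U=WYWY F=GBGB D=YWYW B=GBGB
After move 3 (F'): F=BBGG U=WYRR R=WRYR D=OOYW L=OYOW
After move 4 (U'): U=YRWR F=OYGG R=BBYR B=WRGB L=GBOW
After move 5 (R'): R=BRBY U=YGWW F=ORGR D=OYYG B=WROB
After move 6 (R'): R=RYBB U=YOWW F=OGGW D=ORYR B=GRYB
Query 1: B[3] = B
Query 2: F[2] = G
Query 3: U[3] = W
Query 4: R[3] = B
Query 5: D[1] = R

Answer: B G W B R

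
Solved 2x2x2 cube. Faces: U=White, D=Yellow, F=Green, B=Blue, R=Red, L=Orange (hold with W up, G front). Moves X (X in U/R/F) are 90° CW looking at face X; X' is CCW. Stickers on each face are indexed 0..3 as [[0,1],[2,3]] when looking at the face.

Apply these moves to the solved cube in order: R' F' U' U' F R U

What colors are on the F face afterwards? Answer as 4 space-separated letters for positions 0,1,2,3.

After move 1 (R'): R=RRRR U=WBWB F=GWGW D=YGYG B=YBYB
After move 2 (F'): F=WWGG U=WBRR R=GRYR D=OOYG L=OBOW
After move 3 (U'): U=BRWR F=OBGG R=WWYR B=GRYB L=YBOW
After move 4 (U'): U=RRBW F=YBGG R=OBYR B=WWYB L=GROW
After move 5 (F): F=GYGB U=RRWR R=BBWR D=YOYG L=GOOO
After move 6 (R): R=WBRB U=RYWB F=GOGG D=YYYW B=RWRB
After move 7 (U): U=WRBY F=WBGG R=RWRB B=GORB L=GOOO
Query: F face = WBGG

Answer: W B G G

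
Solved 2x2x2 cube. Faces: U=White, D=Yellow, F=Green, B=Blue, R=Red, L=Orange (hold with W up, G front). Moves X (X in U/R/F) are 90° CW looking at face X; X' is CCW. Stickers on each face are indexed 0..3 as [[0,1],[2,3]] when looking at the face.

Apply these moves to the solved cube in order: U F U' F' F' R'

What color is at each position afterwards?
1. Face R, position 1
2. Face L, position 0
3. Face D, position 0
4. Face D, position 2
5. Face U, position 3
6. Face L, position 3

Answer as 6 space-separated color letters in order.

Answer: R O O Y W G

Derivation:
After move 1 (U): U=WWWW F=RRGG R=BBRR B=OOBB L=GGOO
After move 2 (F): F=GRGR U=WWOG R=WBWR D=RBYY L=GYOY
After move 3 (U'): U=WGWO F=GYGR R=GRWR B=WBBB L=OOOY
After move 4 (F'): F=YRGG U=WGGW R=BRRR D=OYYY L=OOOW
After move 5 (F'): F=RGYG U=WGBR R=YROR D=OWYY L=OWOG
After move 6 (R'): R=RRYO U=WBBW F=RGYR D=OGYG B=YBWB
Query 1: R[1] = R
Query 2: L[0] = O
Query 3: D[0] = O
Query 4: D[2] = Y
Query 5: U[3] = W
Query 6: L[3] = G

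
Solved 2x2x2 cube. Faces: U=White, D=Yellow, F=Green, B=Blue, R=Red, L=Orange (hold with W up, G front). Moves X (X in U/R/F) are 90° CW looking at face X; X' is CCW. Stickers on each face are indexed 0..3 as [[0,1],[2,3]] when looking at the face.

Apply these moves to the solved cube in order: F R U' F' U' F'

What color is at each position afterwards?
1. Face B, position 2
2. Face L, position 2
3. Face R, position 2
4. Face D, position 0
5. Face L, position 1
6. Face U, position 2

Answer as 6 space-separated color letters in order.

After move 1 (F): F=GGGG U=WWOO R=WRWR D=RRYY L=OYOY
After move 2 (R): R=WWRR U=WGOG F=GRGY D=RBYB B=OBWB
After move 3 (U'): U=GGWO F=OYGY R=GRRR B=WWWB L=OBOY
After move 4 (F'): F=YYOG U=GGGR R=BRRR D=BYYB L=OOOW
After move 5 (U'): U=GRGG F=OOOG R=YYRR B=BRWB L=WWOW
After move 6 (F'): F=OGOO U=GRYR R=YYBR D=WWYB L=WGOG
Query 1: B[2] = W
Query 2: L[2] = O
Query 3: R[2] = B
Query 4: D[0] = W
Query 5: L[1] = G
Query 6: U[2] = Y

Answer: W O B W G Y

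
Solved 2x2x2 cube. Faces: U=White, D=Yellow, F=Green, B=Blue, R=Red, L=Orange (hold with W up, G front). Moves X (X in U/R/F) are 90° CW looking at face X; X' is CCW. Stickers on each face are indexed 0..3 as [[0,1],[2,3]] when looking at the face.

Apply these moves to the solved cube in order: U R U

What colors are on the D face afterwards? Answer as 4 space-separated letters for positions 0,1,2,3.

After move 1 (U): U=WWWW F=RRGG R=BBRR B=OOBB L=GGOO
After move 2 (R): R=RBRB U=WRWG F=RYGY D=YBYO B=WOWB
After move 3 (U): U=WWGR F=RBGY R=WORB B=GGWB L=RYOO
Query: D face = YBYO

Answer: Y B Y O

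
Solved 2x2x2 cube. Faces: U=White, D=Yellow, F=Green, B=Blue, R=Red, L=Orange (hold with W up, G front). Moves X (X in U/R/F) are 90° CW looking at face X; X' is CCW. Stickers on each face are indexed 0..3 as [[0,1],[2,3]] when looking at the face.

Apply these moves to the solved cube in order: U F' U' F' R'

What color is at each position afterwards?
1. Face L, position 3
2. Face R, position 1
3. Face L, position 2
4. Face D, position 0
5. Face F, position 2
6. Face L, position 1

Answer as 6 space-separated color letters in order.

Answer: W R O O G B

Derivation:
After move 1 (U): U=WWWW F=RRGG R=BBRR B=OOBB L=GGOO
After move 2 (F'): F=RGRG U=WWBR R=YBYR D=GOYY L=GWOW
After move 3 (U'): U=WRWB F=GWRG R=RGYR B=YBBB L=OOOW
After move 4 (F'): F=WGGR U=WRRY R=OGGR D=OWYY L=OBOW
After move 5 (R'): R=GROG U=WBRY F=WRGY D=OGYR B=YBWB
Query 1: L[3] = W
Query 2: R[1] = R
Query 3: L[2] = O
Query 4: D[0] = O
Query 5: F[2] = G
Query 6: L[1] = B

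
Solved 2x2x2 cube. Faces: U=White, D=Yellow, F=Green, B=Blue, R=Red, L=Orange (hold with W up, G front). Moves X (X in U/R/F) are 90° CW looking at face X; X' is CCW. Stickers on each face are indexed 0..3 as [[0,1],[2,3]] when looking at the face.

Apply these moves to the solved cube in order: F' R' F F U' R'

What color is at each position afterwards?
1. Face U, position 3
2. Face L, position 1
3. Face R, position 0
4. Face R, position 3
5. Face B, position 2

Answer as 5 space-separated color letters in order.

Answer: W B G W R

Derivation:
After move 1 (F'): F=GGGG U=WWRR R=YRYR D=OOYY L=OWOW
After move 2 (R'): R=RRYY U=WBRB F=GWGR D=OGYG B=YBOB
After move 3 (F): F=GGRW U=WBWW R=RRBY D=YRYG L=OOOG
After move 4 (F): F=RGWG U=WBGO R=WRWY D=BRYG L=OYOR
After move 5 (U'): U=BOWG F=OYWG R=RGWY B=WROB L=YBOR
After move 6 (R'): R=GYRW U=BOWW F=OOWG D=BYYG B=GRRB
Query 1: U[3] = W
Query 2: L[1] = B
Query 3: R[0] = G
Query 4: R[3] = W
Query 5: B[2] = R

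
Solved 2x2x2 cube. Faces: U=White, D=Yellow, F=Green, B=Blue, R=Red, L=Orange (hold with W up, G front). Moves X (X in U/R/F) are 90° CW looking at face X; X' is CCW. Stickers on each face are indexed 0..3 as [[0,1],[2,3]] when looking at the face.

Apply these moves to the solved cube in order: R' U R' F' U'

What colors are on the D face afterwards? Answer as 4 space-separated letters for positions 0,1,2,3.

Answer: W O Y W

Derivation:
After move 1 (R'): R=RRRR U=WBWB F=GWGW D=YGYG B=YBYB
After move 2 (U): U=WWBB F=RRGW R=YBRR B=OOYB L=GWOO
After move 3 (R'): R=BRYR U=WYBO F=RWGB D=YRYW B=GOGB
After move 4 (F'): F=WBRG U=WYBY R=RRYR D=WOYW L=GOOB
After move 5 (U'): U=YYWB F=GORG R=WBYR B=RRGB L=GOOB
Query: D face = WOYW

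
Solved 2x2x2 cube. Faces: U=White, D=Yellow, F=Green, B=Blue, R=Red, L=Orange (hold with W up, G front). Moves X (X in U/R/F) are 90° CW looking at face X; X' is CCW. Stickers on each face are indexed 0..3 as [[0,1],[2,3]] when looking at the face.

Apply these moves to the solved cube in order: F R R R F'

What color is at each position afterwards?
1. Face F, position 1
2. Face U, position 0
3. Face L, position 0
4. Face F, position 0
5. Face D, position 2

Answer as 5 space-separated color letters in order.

After move 1 (F): F=GGGG U=WWOO R=WRWR D=RRYY L=OYOY
After move 2 (R): R=WWRR U=WGOG F=GRGY D=RBYB B=OBWB
After move 3 (R): R=RWRW U=WROY F=GBGB D=RWYO B=GBGB
After move 4 (R): R=RRWW U=WBOB F=GWGO D=RGYG B=YBRB
After move 5 (F'): F=WOGG U=WBRW R=GRRW D=YYYG L=OBOO
Query 1: F[1] = O
Query 2: U[0] = W
Query 3: L[0] = O
Query 4: F[0] = W
Query 5: D[2] = Y

Answer: O W O W Y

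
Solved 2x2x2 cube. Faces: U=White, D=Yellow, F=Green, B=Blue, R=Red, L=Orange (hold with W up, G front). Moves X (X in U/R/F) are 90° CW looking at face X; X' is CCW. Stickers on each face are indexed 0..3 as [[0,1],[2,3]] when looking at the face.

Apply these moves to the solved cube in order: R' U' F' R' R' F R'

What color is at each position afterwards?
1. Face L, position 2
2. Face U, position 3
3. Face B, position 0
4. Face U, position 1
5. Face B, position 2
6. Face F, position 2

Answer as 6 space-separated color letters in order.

After move 1 (R'): R=RRRR U=WBWB F=GWGW D=YGYG B=YBYB
After move 2 (U'): U=BBWW F=OOGW R=GWRR B=RRYB L=YBOO
After move 3 (F'): F=OWOG U=BBGR R=GWYR D=BOYG L=YWOW
After move 4 (R'): R=WRGY U=BYGR F=OBOR D=BWYG B=GROB
After move 5 (R'): R=RYWG U=BOGG F=OYOR D=BBYR B=GRWB
After move 6 (F): F=OORY U=BOWW R=GYGG D=WRYR L=YBOB
After move 7 (R'): R=YGGG U=BWWG F=OORW D=WOYY B=RRRB
Query 1: L[2] = O
Query 2: U[3] = G
Query 3: B[0] = R
Query 4: U[1] = W
Query 5: B[2] = R
Query 6: F[2] = R

Answer: O G R W R R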